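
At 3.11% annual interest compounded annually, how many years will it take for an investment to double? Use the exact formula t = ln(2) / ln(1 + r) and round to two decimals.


Doubling condition: (1 + r)^t = 2
Take ln of both sides: t × ln(1 + r) = ln(2)
t = ln(2) / ln(1 + r)
t = 0.693147 / 0.030626
t = 22.63

t = ln(2) / ln(1 + r) = 22.63 years


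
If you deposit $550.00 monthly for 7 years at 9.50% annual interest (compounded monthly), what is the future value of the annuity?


Future value of an ordinary annuity: FV = PMT × ((1 + r)^n − 1) / r
Monthly rate r = 0.095/12 ≈ 0.00791667, n = 84
FV = $550.00 × ((1 + 0.095/12)^84 − 1) / (0.095/12)
FV = $550.00 × 118.661756
FV = $65,263.97

FV = PMT × ((1+r)^n - 1)/r = $65,263.97


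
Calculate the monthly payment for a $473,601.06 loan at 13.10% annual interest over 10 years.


Loan payment formula: PMT = PV × r / (1 − (1 + r)^(−n))
Monthly rate r = 0.131/12 ≈ 0.01091667, n = 120 months
Denominator: 1 − (1 + 0.131/12)^(−120) = 0.728258
PMT = $473,601.06 × (0.131/12) / 0.728258
PMT = $7,099.33 per month

PMT = PV × r / (1-(1+r)^(-n)) = $7,099.33/month


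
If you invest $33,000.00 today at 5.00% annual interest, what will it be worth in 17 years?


Future value formula: FV = PV × (1 + r)^t
FV = $33,000.00 × (1 + 0.05)^17
FV = $33,000.00 × 2.2920183
FV = $75,636.60

FV = PV × (1 + r)^t = $75,636.60


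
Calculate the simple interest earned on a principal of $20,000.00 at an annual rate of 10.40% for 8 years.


Simple interest formula: I = P × r × t
I = $20,000.00 × 0.104 × 8
I = $16,640.00

I = P × r × t = $16,640.00


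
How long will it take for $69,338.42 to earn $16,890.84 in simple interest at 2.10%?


Rearrange the simple interest formula for t:
I = P × r × t  ⇒  t = I / (P × r)
t = $16,890.84 / ($69,338.42 × 0.021)
t = 11.6

t = I/(P×r) = 11.6 years


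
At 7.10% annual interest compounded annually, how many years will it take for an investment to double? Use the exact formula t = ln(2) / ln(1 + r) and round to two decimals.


Doubling condition: (1 + r)^t = 2
Take ln of both sides: t × ln(1 + r) = ln(2)
t = ln(2) / ln(1 + r)
t = 0.693147 / 0.068593
t = 10.11

t = ln(2) / ln(1 + r) = 10.11 years


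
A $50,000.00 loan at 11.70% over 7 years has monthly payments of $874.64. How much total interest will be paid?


Total paid over the life of the loan = PMT × n.
Total paid = $874.64 × 84 = $73,469.76
Total interest = total paid − principal = $73,469.76 − $50,000.00 = $23,469.76

Total interest = (PMT × n) - PV = $23,469.76


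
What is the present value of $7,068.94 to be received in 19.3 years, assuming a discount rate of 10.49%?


Present value formula: PV = FV / (1 + r)^t
PV = $7,068.94 / (1 + 0.1049)^19.3
PV = $7,068.94 / 6.856988
PV = $1,030.91

PV = FV / (1 + r)^t = $1,030.91


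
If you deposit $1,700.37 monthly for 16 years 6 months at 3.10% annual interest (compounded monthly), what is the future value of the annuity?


Future value of an ordinary annuity: FV = PMT × ((1 + r)^n − 1) / r
Monthly rate r = 0.031/12 ≈ 0.00258333, n = 198
FV = $1,700.37 × ((1 + 0.031/12)^198 − 1) / (0.031/12)
FV = $1,700.37 × 258.074080
FV = $438,821.42

FV = PMT × ((1+r)^n - 1)/r = $438,821.42


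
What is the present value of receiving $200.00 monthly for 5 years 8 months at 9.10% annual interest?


Present value of an ordinary annuity: PV = PMT × (1 − (1 + r)^(−n)) / r
Monthly rate r = 0.091/12 ≈ 0.00758333, n = 68
PV = $200.00 × (1 − (1 + 0.091/12)^(−68)) / (0.091/12)
PV = $200.00 × 52.976027
PV = $10,595.21

PV = PMT × (1-(1+r)^(-n))/r = $10,595.21


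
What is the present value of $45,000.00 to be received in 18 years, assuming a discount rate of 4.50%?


Present value formula: PV = FV / (1 + r)^t
PV = $45,000.00 / (1 + 0.045)^18
PV = $45,000.00 / 2.2084788
PV = $20,376.02

PV = FV / (1 + r)^t = $20,376.02


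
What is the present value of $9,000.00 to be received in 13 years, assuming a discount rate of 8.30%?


Present value formula: PV = FV / (1 + r)^t
PV = $9,000.00 / (1 + 0.083)^13
PV = $9,000.00 / 2.819486
PV = $3,192.07

PV = FV / (1 + r)^t = $3,192.07


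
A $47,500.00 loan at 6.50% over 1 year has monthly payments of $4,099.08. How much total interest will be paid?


Total paid over the life of the loan = PMT × n.
Total paid = $4,099.08 × 12 = $49,188.96
Total interest = total paid − principal = $49,188.96 − $47,500.00 = $1,688.96

Total interest = (PMT × n) - PV = $1,688.96


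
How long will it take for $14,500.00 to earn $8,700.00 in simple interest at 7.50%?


Rearrange the simple interest formula for t:
I = P × r × t  ⇒  t = I / (P × r)
t = $8,700.00 / ($14,500.00 × 0.075)
t = 8

t = I/(P×r) = 8 years


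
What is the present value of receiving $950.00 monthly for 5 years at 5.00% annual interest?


Present value of an ordinary annuity: PV = PMT × (1 − (1 + r)^(−n)) / r
Monthly rate r = 0.05/12 ≈ 0.00416667, n = 60
PV = $950.00 × (1 − (1 + 0.05/12)^(−60)) / (0.05/12)
PV = $950.00 × 52.990706
PV = $50,341.17

PV = PMT × (1-(1+r)^(-n))/r = $50,341.17


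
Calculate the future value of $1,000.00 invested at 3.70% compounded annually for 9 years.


Compound interest formula: A = P(1 + r/n)^(nt)
A = $1,000.00 × (1 + 0.037/1)^(1 × 9)
Growth factor: (1 + 0.037/1)^9 = 1.386784
A = $1,000.00 × 1.386784
A = $1,386.78

A = P(1 + r/n)^(nt) = $1,386.78


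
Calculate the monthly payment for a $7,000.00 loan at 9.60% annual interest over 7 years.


Loan payment formula: PMT = PV × r / (1 − (1 + r)^(−n))
Monthly rate r = 0.096/12 = 0.008, n = 84 months
Denominator: 1 − (1 + 0.096/12)^(−84) = 0.487947
PMT = $7,000.00 × (0.096/12) / 0.487947
PMT = $114.77 per month

PMT = PV × r / (1-(1+r)^(-n)) = $114.77/month


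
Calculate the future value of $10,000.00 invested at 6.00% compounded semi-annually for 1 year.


Compound interest formula: A = P(1 + r/n)^(nt)
A = $10,000.00 × (1 + 0.06/2)^(2 × 1)
Growth factor: (1 + 0.06/2)^2 = 1.060900
A = $10,000.00 × 1.060900
A = $10,609.00

A = P(1 + r/n)^(nt) = $10,609.00


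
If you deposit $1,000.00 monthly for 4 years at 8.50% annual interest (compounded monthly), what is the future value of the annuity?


Future value of an ordinary annuity: FV = PMT × ((1 + r)^n − 1) / r
Monthly rate r = 0.085/12 ≈ 0.00708333, n = 48
FV = $1,000.00 × ((1 + 0.085/12)^48 − 1) / (0.085/12)
FV = $1,000.00 × 56.9314948
FV = $56,931.49

FV = PMT × ((1+r)^n - 1)/r = $56,931.49


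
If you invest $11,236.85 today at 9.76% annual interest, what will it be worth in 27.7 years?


Future value formula: FV = PV × (1 + r)^t
FV = $11,236.85 × (1 + 0.0976)^27.7
FV = $11,236.85 × 13.191723
FV = $148,233.41

FV = PV × (1 + r)^t = $148,233.41


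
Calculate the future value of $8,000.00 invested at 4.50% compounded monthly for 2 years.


Compound interest formula: A = P(1 + r/n)^(nt)
A = $8,000.00 × (1 + 0.045/12)^(12 × 2)
Growth factor: (1 + 0.045/12)^24 = 1.093990
A = $8,000.00 × 1.093990
A = $8,751.92

A = P(1 + r/n)^(nt) = $8,751.92


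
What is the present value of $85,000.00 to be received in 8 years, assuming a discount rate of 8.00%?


Present value formula: PV = FV / (1 + r)^t
PV = $85,000.00 / (1 + 0.08)^8
PV = $85,000.00 / 1.850930
PV = $45,922.86

PV = FV / (1 + r)^t = $45,922.86


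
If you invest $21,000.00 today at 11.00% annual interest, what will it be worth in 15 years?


Future value formula: FV = PV × (1 + r)^t
FV = $21,000.00 × (1 + 0.11)^15
FV = $21,000.00 × 4.7845895
FV = $100,476.38

FV = PV × (1 + r)^t = $100,476.38


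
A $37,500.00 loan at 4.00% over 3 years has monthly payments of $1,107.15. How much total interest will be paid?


Total paid over the life of the loan = PMT × n.
Total paid = $1,107.15 × 36 = $39,857.40
Total interest = total paid − principal = $39,857.40 − $37,500.00 = $2,357.40

Total interest = (PMT × n) - PV = $2,357.40


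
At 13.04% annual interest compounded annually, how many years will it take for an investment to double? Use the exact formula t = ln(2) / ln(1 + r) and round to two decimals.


Doubling condition: (1 + r)^t = 2
Take ln of both sides: t × ln(1 + r) = ln(2)
t = ln(2) / ln(1 + r)
t = 0.693147 / 0.122572
t = 5.66

t = ln(2) / ln(1 + r) = 5.66 years


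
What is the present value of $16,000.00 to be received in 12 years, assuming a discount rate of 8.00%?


Present value formula: PV = FV / (1 + r)^t
PV = $16,000.00 / (1 + 0.08)^12
PV = $16,000.00 / 2.518170
PV = $6,353.82

PV = FV / (1 + r)^t = $6,353.82


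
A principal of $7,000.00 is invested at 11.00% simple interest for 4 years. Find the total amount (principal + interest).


Total amount formula: A = P(1 + rt) = P + P·r·t
Interest: I = P × r × t = $7,000.00 × 0.11 × 4 = $3,080.00
A = P + I = $7,000.00 + $3,080.00 = $10,080.00

A = P + I = P(1 + rt) = $10,080.00


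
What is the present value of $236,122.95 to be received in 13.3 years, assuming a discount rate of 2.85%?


Present value formula: PV = FV / (1 + r)^t
PV = $236,122.95 / (1 + 0.0285)^13.3
PV = $236,122.95 / 1.4531724
PV = $162,487.91

PV = FV / (1 + r)^t = $162,487.91


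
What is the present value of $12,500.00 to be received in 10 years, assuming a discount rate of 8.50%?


Present value formula: PV = FV / (1 + r)^t
PV = $12,500.00 / (1 + 0.085)^10
PV = $12,500.00 / 2.260983
PV = $5,528.57

PV = FV / (1 + r)^t = $5,528.57


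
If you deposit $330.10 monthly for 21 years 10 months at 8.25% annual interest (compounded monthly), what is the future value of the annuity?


Future value of an ordinary annuity: FV = PMT × ((1 + r)^n − 1) / r
Monthly rate r = 0.0825/12 = 0.006875, n = 262
FV = $330.10 × ((1 + 0.0825/12)^262 − 1) / (0.0825/12)
FV = $330.10 × 730.181098
FV = $241,032.78

FV = PMT × ((1+r)^n - 1)/r = $241,032.78


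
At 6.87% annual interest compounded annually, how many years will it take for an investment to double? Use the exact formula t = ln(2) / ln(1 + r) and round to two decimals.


Doubling condition: (1 + r)^t = 2
Take ln of both sides: t × ln(1 + r) = ln(2)
t = ln(2) / ln(1 + r)
t = 0.693147 / 0.066443
t = 10.43

t = ln(2) / ln(1 + r) = 10.43 years


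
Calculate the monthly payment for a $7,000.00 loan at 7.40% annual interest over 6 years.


Loan payment formula: PMT = PV × r / (1 − (1 + r)^(−n))
Monthly rate r = 0.074/12 ≈ 0.00616667, n = 72 months
Denominator: 1 − (1 + 0.074/12)^(−72) = 0.357659
PMT = $7,000.00 × (0.074/12) / 0.357659
PMT = $120.69 per month

PMT = PV × r / (1-(1+r)^(-n)) = $120.69/month


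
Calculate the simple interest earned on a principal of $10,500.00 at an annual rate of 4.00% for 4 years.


Simple interest formula: I = P × r × t
I = $10,500.00 × 0.04 × 4
I = $1,680.00

I = P × r × t = $1,680.00


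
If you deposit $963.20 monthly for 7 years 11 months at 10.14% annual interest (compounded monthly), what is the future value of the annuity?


Future value of an ordinary annuity: FV = PMT × ((1 + r)^n − 1) / r
Monthly rate r = 0.1014/12 = 0.00845, n = 95
FV = $963.20 × ((1 + 0.1014/12)^95 − 1) / (0.1014/12)
FV = $963.20 × 144.870493
FV = $139,539.26

FV = PMT × ((1+r)^n - 1)/r = $139,539.26


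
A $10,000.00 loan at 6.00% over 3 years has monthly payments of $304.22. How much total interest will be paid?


Total paid over the life of the loan = PMT × n.
Total paid = $304.22 × 36 = $10,951.92
Total interest = total paid − principal = $10,951.92 − $10,000.00 = $951.92

Total interest = (PMT × n) - PV = $951.92


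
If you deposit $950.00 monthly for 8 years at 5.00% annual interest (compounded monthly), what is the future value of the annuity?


Future value of an ordinary annuity: FV = PMT × ((1 + r)^n − 1) / r
Monthly rate r = 0.05/12 ≈ 0.00416667, n = 96
FV = $950.00 × ((1 + 0.05/12)^96 − 1) / (0.05/12)
FV = $950.00 × 117.740512
FV = $111,853.49

FV = PMT × ((1+r)^n - 1)/r = $111,853.49


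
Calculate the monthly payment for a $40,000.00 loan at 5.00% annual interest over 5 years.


Loan payment formula: PMT = PV × r / (1 − (1 + r)^(−n))
Monthly rate r = 0.05/12 ≈ 0.00416667, n = 60 months
Denominator: 1 − (1 + 0.05/12)^(−60) = 0.220795
PMT = $40,000.00 × (0.05/12) / 0.220795
PMT = $754.85 per month

PMT = PV × r / (1-(1+r)^(-n)) = $754.85/month


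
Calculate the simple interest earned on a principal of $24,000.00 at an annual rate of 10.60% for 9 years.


Simple interest formula: I = P × r × t
I = $24,000.00 × 0.106 × 9
I = $22,896.00

I = P × r × t = $22,896.00


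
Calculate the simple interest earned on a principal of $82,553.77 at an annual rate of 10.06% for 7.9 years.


Simple interest formula: I = P × r × t
I = $82,553.77 × 0.1006 × 7.9
I = $65,608.78

I = P × r × t = $65,608.78


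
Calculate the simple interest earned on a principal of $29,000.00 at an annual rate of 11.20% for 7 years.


Simple interest formula: I = P × r × t
I = $29,000.00 × 0.112 × 7
I = $22,736.00

I = P × r × t = $22,736.00


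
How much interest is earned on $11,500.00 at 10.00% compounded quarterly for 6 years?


Compound interest earned = final amount − principal.
A = P(1 + r/n)^(nt) = $11,500.00 × (1 + 0.1/4)^(4 × 6) = $20,800.35
Interest = A − P = $20,800.35 − $11,500.00 = $9,300.35

Interest = A - P = $9,300.35


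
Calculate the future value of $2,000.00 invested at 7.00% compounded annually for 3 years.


Compound interest formula: A = P(1 + r/n)^(nt)
A = $2,000.00 × (1 + 0.07/1)^(1 × 3)
Growth factor: (1 + 0.07/1)^3 = 1.225043
A = $2,000.00 × 1.225043
A = $2,450.09

A = P(1 + r/n)^(nt) = $2,450.09


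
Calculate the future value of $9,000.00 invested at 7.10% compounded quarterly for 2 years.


Compound interest formula: A = P(1 + r/n)^(nt)
A = $9,000.00 × (1 + 0.071/4)^(4 × 2)
Growth factor: (1 + 0.071/4)^8 = 1.151142
A = $9,000.00 × 1.151142
A = $10,360.28

A = P(1 + r/n)^(nt) = $10,360.28


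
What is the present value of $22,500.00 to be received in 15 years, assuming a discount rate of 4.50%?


Present value formula: PV = FV / (1 + r)^t
PV = $22,500.00 / (1 + 0.045)^15
PV = $22,500.00 / 1.935282
PV = $11,626.21

PV = FV / (1 + r)^t = $11,626.21


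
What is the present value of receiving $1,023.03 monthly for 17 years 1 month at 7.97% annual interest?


Present value of an ordinary annuity: PV = PMT × (1 − (1 + r)^(−n)) / r
Monthly rate r = 0.0797/12 ≈ 0.00664167, n = 205
PV = $1,023.03 × (1 − (1 + 0.0797/12)^(−205)) / (0.0797/12)
PV = $1,023.03 × 111.806035
PV = $114,380.93

PV = PMT × (1-(1+r)^(-n))/r = $114,380.93


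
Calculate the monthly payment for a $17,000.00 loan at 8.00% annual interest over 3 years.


Loan payment formula: PMT = PV × r / (1 − (1 + r)^(−n))
Monthly rate r = 0.08/12 ≈ 0.00666667, n = 36 months
Denominator: 1 − (1 + 0.08/12)^(−36) = 0.212745
PMT = $17,000.00 × (0.08/12) / 0.212745
PMT = $532.72 per month

PMT = PV × r / (1-(1+r)^(-n)) = $532.72/month


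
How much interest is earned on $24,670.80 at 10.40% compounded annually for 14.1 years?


Compound interest earned = final amount − principal.
A = P(1 + r/n)^(nt) = $24,670.80 × (1 + 0.104/1)^(1 × 14.1) = $99,551.35
Interest = A − P = $99,551.35 − $24,670.80 = $74,880.55

Interest = A - P = $74,880.55


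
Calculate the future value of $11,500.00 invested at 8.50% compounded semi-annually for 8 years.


Compound interest formula: A = P(1 + r/n)^(nt)
A = $11,500.00 × (1 + 0.085/2)^(2 × 8)
Growth factor: (1 + 0.085/2)^16 = 1.946332
A = $11,500.00 × 1.946332
A = $22,382.82

A = P(1 + r/n)^(nt) = $22,382.82


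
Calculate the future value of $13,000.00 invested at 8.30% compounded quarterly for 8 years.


Compound interest formula: A = P(1 + r/n)^(nt)
A = $13,000.00 × (1 + 0.083/4)^(4 × 8)
Growth factor: (1 + 0.083/4)^32 = 1.9293918
A = $13,000.00 × 1.9293918
A = $25,082.09

A = P(1 + r/n)^(nt) = $25,082.09


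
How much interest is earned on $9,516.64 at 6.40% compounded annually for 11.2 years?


Compound interest earned = final amount − principal.
A = P(1 + r/n)^(nt) = $9,516.64 × (1 + 0.064/1)^(1 × 11.2) = $19,064.70
Interest = A − P = $19,064.70 − $9,516.64 = $9,548.06

Interest = A - P = $9,548.06


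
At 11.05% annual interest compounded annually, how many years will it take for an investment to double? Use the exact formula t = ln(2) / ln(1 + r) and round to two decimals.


Doubling condition: (1 + r)^t = 2
Take ln of both sides: t × ln(1 + r) = ln(2)
t = ln(2) / ln(1 + r)
t = 0.693147 / 0.104810
t = 6.61

t = ln(2) / ln(1 + r) = 6.61 years


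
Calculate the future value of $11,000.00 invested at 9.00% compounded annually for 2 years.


Compound interest formula: A = P(1 + r/n)^(nt)
A = $11,000.00 × (1 + 0.09/1)^(1 × 2)
Growth factor: (1 + 0.09/1)^2 = 1.188100
A = $11,000.00 × 1.188100
A = $13,069.10

A = P(1 + r/n)^(nt) = $13,069.10


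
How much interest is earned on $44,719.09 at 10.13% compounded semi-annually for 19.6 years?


Compound interest earned = final amount − principal.
A = P(1 + r/n)^(nt) = $44,719.09 × (1 + 0.1013/2)^(2 × 19.6) = $310,205.22
Interest = A − P = $310,205.22 − $44,719.09 = $265,486.13

Interest = A - P = $265,486.13


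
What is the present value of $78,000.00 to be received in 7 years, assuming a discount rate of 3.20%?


Present value formula: PV = FV / (1 + r)^t
PV = $78,000.00 / (1 + 0.032)^7
PV = $78,000.00 / 1.2466883
PV = $62,565.76

PV = FV / (1 + r)^t = $62,565.76


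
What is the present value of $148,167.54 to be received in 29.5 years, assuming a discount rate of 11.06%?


Present value formula: PV = FV / (1 + r)^t
PV = $148,167.54 / (1 + 0.1106)^29.5
PV = $148,167.54 / 22.077568
PV = $6,711.23

PV = FV / (1 + r)^t = $6,711.23


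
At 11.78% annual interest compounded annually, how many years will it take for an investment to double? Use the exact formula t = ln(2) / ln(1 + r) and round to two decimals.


Doubling condition: (1 + r)^t = 2
Take ln of both sides: t × ln(1 + r) = ln(2)
t = ln(2) / ln(1 + r)
t = 0.693147 / 0.111362
t = 6.22

t = ln(2) / ln(1 + r) = 6.22 years


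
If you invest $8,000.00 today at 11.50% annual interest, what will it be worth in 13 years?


Future value formula: FV = PV × (1 + r)^t
FV = $8,000.00 × (1 + 0.115)^13
FV = $8,000.00 × 4.116928
FV = $32,935.42

FV = PV × (1 + r)^t = $32,935.42


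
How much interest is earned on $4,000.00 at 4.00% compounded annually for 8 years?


Compound interest earned = final amount − principal.
A = P(1 + r/n)^(nt) = $4,000.00 × (1 + 0.04/1)^(1 × 8) = $5,474.28
Interest = A − P = $5,474.28 − $4,000.00 = $1,474.28

Interest = A - P = $1,474.28


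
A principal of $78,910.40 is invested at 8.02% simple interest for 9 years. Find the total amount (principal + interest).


Total amount formula: A = P(1 + rt) = P + P·r·t
Interest: I = P × r × t = $78,910.40 × 0.0802 × 9 = $56,957.53
A = P + I = $78,910.40 + $56,957.53 = $135,867.93

A = P + I = P(1 + rt) = $135,867.93


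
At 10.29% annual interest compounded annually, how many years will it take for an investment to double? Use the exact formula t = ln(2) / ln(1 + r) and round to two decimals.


Doubling condition: (1 + r)^t = 2
Take ln of both sides: t × ln(1 + r) = ln(2)
t = ln(2) / ln(1 + r)
t = 0.693147 / 0.097943
t = 7.08

t = ln(2) / ln(1 + r) = 7.08 years


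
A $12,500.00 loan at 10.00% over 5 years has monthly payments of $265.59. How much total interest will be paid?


Total paid over the life of the loan = PMT × n.
Total paid = $265.59 × 60 = $15,935.40
Total interest = total paid − principal = $15,935.40 − $12,500.00 = $3,435.40

Total interest = (PMT × n) - PV = $3,435.40


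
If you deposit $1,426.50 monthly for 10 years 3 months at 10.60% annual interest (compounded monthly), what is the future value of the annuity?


Future value of an ordinary annuity: FV = PMT × ((1 + r)^n − 1) / r
Monthly rate r = 0.106/12 ≈ 0.00883333, n = 123
FV = $1,426.50 × ((1 + 0.106/12)^123 − 1) / (0.106/12)
FV = $1,426.50 × 220.729402
FV = $314,870.49

FV = PMT × ((1+r)^n - 1)/r = $314,870.49


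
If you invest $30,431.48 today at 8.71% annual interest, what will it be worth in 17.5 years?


Future value formula: FV = PV × (1 + r)^t
FV = $30,431.48 × (1 + 0.0871)^17.5
FV = $30,431.48 × 4.3123716
FV = $131,231.85

FV = PV × (1 + r)^t = $131,231.85


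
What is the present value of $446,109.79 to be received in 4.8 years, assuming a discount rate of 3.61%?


Present value formula: PV = FV / (1 + r)^t
PV = $446,109.79 / (1 + 0.0361)^4.8
PV = $446,109.79 / 1.18557227
PV = $376,282.24

PV = FV / (1 + r)^t = $376,282.24


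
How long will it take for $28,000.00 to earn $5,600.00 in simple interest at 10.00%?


Rearrange the simple interest formula for t:
I = P × r × t  ⇒  t = I / (P × r)
t = $5,600.00 / ($28,000.00 × 0.1)
t = 2

t = I/(P×r) = 2 years


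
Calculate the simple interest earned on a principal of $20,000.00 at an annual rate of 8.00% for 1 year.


Simple interest formula: I = P × r × t
I = $20,000.00 × 0.08 × 1
I = $1,600.00

I = P × r × t = $1,600.00


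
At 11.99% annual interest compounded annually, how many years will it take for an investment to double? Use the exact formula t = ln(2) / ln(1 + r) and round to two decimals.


Doubling condition: (1 + r)^t = 2
Take ln of both sides: t × ln(1 + r) = ln(2)
t = ln(2) / ln(1 + r)
t = 0.693147 / 0.113239
t = 6.12

t = ln(2) / ln(1 + r) = 6.12 years


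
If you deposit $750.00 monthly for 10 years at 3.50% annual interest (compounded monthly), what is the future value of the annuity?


Future value of an ordinary annuity: FV = PMT × ((1 + r)^n − 1) / r
Monthly rate r = 0.035/12 ≈ 0.00291667, n = 120
FV = $750.00 × ((1 + 0.035/12)^120 − 1) / (0.035/12)
FV = $750.00 × 143.432510
FV = $107,574.38

FV = PMT × ((1+r)^n - 1)/r = $107,574.38


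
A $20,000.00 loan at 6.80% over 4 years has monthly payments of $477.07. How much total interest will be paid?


Total paid over the life of the loan = PMT × n.
Total paid = $477.07 × 48 = $22,899.36
Total interest = total paid − principal = $22,899.36 − $20,000.00 = $2,899.36

Total interest = (PMT × n) - PV = $2,899.36


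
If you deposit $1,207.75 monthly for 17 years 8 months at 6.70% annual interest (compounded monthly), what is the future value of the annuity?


Future value of an ordinary annuity: FV = PMT × ((1 + r)^n − 1) / r
Monthly rate r = 0.067/12 ≈ 0.00558333, n = 212
FV = $1,207.75 × ((1 + 0.067/12)^212 − 1) / (0.067/12)
FV = $1,207.75 × 403.986848
FV = $487,915.12

FV = PMT × ((1+r)^n - 1)/r = $487,915.12


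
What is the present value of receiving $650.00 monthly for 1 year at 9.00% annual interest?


Present value of an ordinary annuity: PV = PMT × (1 − (1 + r)^(−n)) / r
Monthly rate r = 0.09/12 = 0.0075, n = 12
PV = $650.00 × (1 − (1 + 0.09/12)^(−12)) / (0.09/12)
PV = $650.00 × 11.434913
PV = $7,432.69

PV = PMT × (1-(1+r)^(-n))/r = $7,432.69


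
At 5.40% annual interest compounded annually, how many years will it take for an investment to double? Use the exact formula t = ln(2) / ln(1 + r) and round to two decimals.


Doubling condition: (1 + r)^t = 2
Take ln of both sides: t × ln(1 + r) = ln(2)
t = ln(2) / ln(1 + r)
t = 0.693147 / 0.052592
t = 13.18

t = ln(2) / ln(1 + r) = 13.18 years


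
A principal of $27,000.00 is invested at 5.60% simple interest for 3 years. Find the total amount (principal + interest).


Total amount formula: A = P(1 + rt) = P + P·r·t
Interest: I = P × r × t = $27,000.00 × 0.056 × 3 = $4,536.00
A = P + I = $27,000.00 + $4,536.00 = $31,536.00

A = P + I = P(1 + rt) = $31,536.00


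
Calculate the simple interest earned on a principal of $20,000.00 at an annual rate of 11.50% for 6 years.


Simple interest formula: I = P × r × t
I = $20,000.00 × 0.115 × 6
I = $13,800.00

I = P × r × t = $13,800.00


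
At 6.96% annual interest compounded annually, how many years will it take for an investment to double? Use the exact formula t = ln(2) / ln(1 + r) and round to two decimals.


Doubling condition: (1 + r)^t = 2
Take ln of both sides: t × ln(1 + r) = ln(2)
t = ln(2) / ln(1 + r)
t = 0.693147 / 0.067285
t = 10.30

t = ln(2) / ln(1 + r) = 10.30 years


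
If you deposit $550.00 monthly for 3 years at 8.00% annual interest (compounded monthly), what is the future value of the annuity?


Future value of an ordinary annuity: FV = PMT × ((1 + r)^n − 1) / r
Monthly rate r = 0.08/12 ≈ 0.00666667, n = 36
FV = $550.00 × ((1 + 0.08/12)^36 − 1) / (0.08/12)
FV = $550.00 × 40.535558
FV = $22,294.56

FV = PMT × ((1+r)^n - 1)/r = $22,294.56


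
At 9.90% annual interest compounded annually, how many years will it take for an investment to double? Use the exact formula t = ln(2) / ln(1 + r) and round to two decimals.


Doubling condition: (1 + r)^t = 2
Take ln of both sides: t × ln(1 + r) = ln(2)
t = ln(2) / ln(1 + r)
t = 0.693147 / 0.094401
t = 7.34

t = ln(2) / ln(1 + r) = 7.34 years


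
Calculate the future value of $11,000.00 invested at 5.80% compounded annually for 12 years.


Compound interest formula: A = P(1 + r/n)^(nt)
A = $11,000.00 × (1 + 0.058/1)^(1 × 12)
Growth factor: (1 + 0.058/1)^12 = 1.967107
A = $11,000.00 × 1.967107
A = $21,638.18

A = P(1 + r/n)^(nt) = $21,638.18


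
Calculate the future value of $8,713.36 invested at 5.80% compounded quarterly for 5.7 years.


Compound interest formula: A = P(1 + r/n)^(nt)
A = $8,713.36 × (1 + 0.058/4)^(4 × 5.7)
Growth factor: (1 + 0.058/4)^22.8 = 1.388503
A = $8,713.36 × 1.388503
A = $12,098.53

A = P(1 + r/n)^(nt) = $12,098.53


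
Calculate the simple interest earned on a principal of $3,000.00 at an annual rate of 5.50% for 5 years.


Simple interest formula: I = P × r × t
I = $3,000.00 × 0.055 × 5
I = $825.00

I = P × r × t = $825.00


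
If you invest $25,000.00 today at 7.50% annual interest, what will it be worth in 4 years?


Future value formula: FV = PV × (1 + r)^t
FV = $25,000.00 × (1 + 0.075)^4
FV = $25,000.00 × 1.3354691
FV = $33,386.73

FV = PV × (1 + r)^t = $33,386.73


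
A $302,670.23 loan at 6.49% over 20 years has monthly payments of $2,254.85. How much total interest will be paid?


Total paid over the life of the loan = PMT × n.
Total paid = $2,254.85 × 240 = $541,164.00
Total interest = total paid − principal = $541,164.00 − $302,670.23 = $238,493.77

Total interest = (PMT × n) - PV = $238,493.77


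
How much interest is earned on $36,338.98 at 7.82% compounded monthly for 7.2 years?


Compound interest earned = final amount − principal.
A = P(1 + r/n)^(nt) = $36,338.98 × (1 + 0.0782/12)^(12 × 7.2) = $63,694.89
Interest = A − P = $63,694.89 − $36,338.98 = $27,355.91

Interest = A - P = $27,355.91


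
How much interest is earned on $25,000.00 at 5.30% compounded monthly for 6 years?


Compound interest earned = final amount − principal.
A = P(1 + r/n)^(nt) = $25,000.00 × (1 + 0.053/12)^(12 × 6) = $34,335.36
Interest = A − P = $34,335.36 − $25,000.00 = $9,335.36

Interest = A - P = $9,335.36


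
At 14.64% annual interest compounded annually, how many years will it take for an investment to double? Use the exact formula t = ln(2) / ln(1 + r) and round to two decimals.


Doubling condition: (1 + r)^t = 2
Take ln of both sides: t × ln(1 + r) = ln(2)
t = ln(2) / ln(1 + r)
t = 0.693147 / 0.136627
t = 5.07

t = ln(2) / ln(1 + r) = 5.07 years


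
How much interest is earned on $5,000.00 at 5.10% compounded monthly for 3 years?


Compound interest earned = final amount − principal.
A = P(1 + r/n)^(nt) = $5,000.00 × (1 + 0.051/12)^(12 × 3) = $5,824.74
Interest = A − P = $5,824.74 − $5,000.00 = $824.74

Interest = A - P = $824.74


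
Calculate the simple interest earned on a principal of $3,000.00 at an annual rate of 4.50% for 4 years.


Simple interest formula: I = P × r × t
I = $3,000.00 × 0.045 × 4
I = $540.00

I = P × r × t = $540.00


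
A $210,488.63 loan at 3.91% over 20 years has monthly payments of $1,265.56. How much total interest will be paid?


Total paid over the life of the loan = PMT × n.
Total paid = $1,265.56 × 240 = $303,734.40
Total interest = total paid − principal = $303,734.40 − $210,488.63 = $93,245.77

Total interest = (PMT × n) - PV = $93,245.77


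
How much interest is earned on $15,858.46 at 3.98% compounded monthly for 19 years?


Compound interest earned = final amount − principal.
A = P(1 + r/n)^(nt) = $15,858.46 × (1 + 0.0398/12)^(12 × 19) = $33,738.91
Interest = A − P = $33,738.91 − $15,858.46 = $17,880.45

Interest = A - P = $17,880.45


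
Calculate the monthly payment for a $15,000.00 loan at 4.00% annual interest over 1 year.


Loan payment formula: PMT = PV × r / (1 − (1 + r)^(−n))
Monthly rate r = 0.04/12 ≈ 0.00333333, n = 12 months
Denominator: 1 − (1 + 0.04/12)^(−12) = 0.0391466
PMT = $15,000.00 × (0.04/12) / 0.0391466
PMT = $1,277.25 per month

PMT = PV × r / (1-(1+r)^(-n)) = $1,277.25/month


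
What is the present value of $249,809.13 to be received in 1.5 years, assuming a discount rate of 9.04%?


Present value formula: PV = FV / (1 + r)^t
PV = $249,809.13 / (1 + 0.0904)^1.5
PV = $249,809.13 / 1.1386199
PV = $219,396.42

PV = FV / (1 + r)^t = $219,396.42


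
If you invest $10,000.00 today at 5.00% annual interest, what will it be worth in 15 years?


Future value formula: FV = PV × (1 + r)^t
FV = $10,000.00 × (1 + 0.05)^15
FV = $10,000.00 × 2.078928
FV = $20,789.28

FV = PV × (1 + r)^t = $20,789.28


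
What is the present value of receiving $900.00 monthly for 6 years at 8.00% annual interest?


Present value of an ordinary annuity: PV = PMT × (1 − (1 + r)^(−n)) / r
Monthly rate r = 0.08/12 ≈ 0.00666667, n = 72
PV = $900.00 × (1 − (1 + 0.08/12)^(−72)) / (0.08/12)
PV = $900.00 × 57.034522
PV = $51,331.07

PV = PMT × (1-(1+r)^(-n))/r = $51,331.07


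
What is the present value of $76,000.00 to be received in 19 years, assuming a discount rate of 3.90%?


Present value formula: PV = FV / (1 + r)^t
PV = $76,000.00 / (1 + 0.039)^19
PV = $76,000.00 / 2.068690
PV = $36,738.23

PV = FV / (1 + r)^t = $36,738.23


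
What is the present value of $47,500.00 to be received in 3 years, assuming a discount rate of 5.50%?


Present value formula: PV = FV / (1 + r)^t
PV = $47,500.00 / (1 + 0.055)^3
PV = $47,500.00 / 1.1742414
PV = $40,451.65

PV = FV / (1 + r)^t = $40,451.65


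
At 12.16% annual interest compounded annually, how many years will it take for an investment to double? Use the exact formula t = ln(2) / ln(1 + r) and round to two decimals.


Doubling condition: (1 + r)^t = 2
Take ln of both sides: t × ln(1 + r) = ln(2)
t = ln(2) / ln(1 + r)
t = 0.693147 / 0.114756
t = 6.04

t = ln(2) / ln(1 + r) = 6.04 years


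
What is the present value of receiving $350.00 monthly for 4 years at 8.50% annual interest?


Present value of an ordinary annuity: PV = PMT × (1 − (1 + r)^(−n)) / r
Monthly rate r = 0.085/12 ≈ 0.00708333, n = 48
PV = $350.00 × (1 − (1 + 0.085/12)^(−48)) / (0.085/12)
PV = $350.00 × 40.570744
PV = $14,199.76

PV = PMT × (1-(1+r)^(-n))/r = $14,199.76


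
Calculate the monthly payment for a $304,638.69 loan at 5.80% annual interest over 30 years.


Loan payment formula: PMT = PV × r / (1 − (1 + r)^(−n))
Monthly rate r = 0.058/12 ≈ 0.00483333, n = 360 months
Denominator: 1 − (1 + 0.058/12)^(−360) = 0.823742
PMT = $304,638.69 × (0.058/12) / 0.823742
PMT = $1,787.48 per month

PMT = PV × r / (1-(1+r)^(-n)) = $1,787.48/month


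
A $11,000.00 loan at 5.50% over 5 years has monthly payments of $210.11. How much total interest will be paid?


Total paid over the life of the loan = PMT × n.
Total paid = $210.11 × 60 = $12,606.60
Total interest = total paid − principal = $12,606.60 − $11,000.00 = $1,606.60

Total interest = (PMT × n) - PV = $1,606.60


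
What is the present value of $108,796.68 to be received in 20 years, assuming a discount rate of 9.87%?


Present value formula: PV = FV / (1 + r)^t
PV = $108,796.68 / (1 + 0.0987)^20
PV = $108,796.68 / 6.570259
PV = $16,558.96

PV = FV / (1 + r)^t = $16,558.96


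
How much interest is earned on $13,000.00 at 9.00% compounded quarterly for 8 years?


Compound interest earned = final amount − principal.
A = P(1 + r/n)^(nt) = $13,000.00 × (1 + 0.09/4)^(4 × 8) = $26,495.34
Interest = A − P = $26,495.34 − $13,000.00 = $13,495.34

Interest = A - P = $13,495.34


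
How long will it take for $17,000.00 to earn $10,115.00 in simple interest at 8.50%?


Rearrange the simple interest formula for t:
I = P × r × t  ⇒  t = I / (P × r)
t = $10,115.00 / ($17,000.00 × 0.085)
t = 7

t = I/(P×r) = 7 years


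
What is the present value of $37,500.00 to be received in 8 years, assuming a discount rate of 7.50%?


Present value formula: PV = FV / (1 + r)^t
PV = $37,500.00 / (1 + 0.075)^8
PV = $37,500.00 / 1.783478
PV = $21,026.33

PV = FV / (1 + r)^t = $21,026.33


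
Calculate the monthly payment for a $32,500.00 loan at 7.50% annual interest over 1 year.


Loan payment formula: PMT = PV × r / (1 − (1 + r)^(−n))
Monthly rate r = 0.075/12 = 0.00625, n = 12 months
Denominator: 1 − (1 + 0.075/12)^(−12) = 0.07203995
PMT = $32,500.00 × (0.075/12) / 0.07203995
PMT = $2,819.62 per month

PMT = PV × r / (1-(1+r)^(-n)) = $2,819.62/month


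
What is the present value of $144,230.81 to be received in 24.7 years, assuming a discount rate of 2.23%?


Present value formula: PV = FV / (1 + r)^t
PV = $144,230.81 / (1 + 0.0223)^24.7
PV = $144,230.81 / 1.7241915
PV = $83,651.27

PV = FV / (1 + r)^t = $83,651.27


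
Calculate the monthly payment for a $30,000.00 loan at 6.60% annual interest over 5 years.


Loan payment formula: PMT = PV × r / (1 − (1 + r)^(−n))
Monthly rate r = 0.066/12 = 0.0055, n = 60 months
Denominator: 1 − (1 + 0.066/12)^(−60) = 0.280426
PMT = $30,000.00 × (0.066/12) / 0.280426
PMT = $588.39 per month

PMT = PV × r / (1-(1+r)^(-n)) = $588.39/month


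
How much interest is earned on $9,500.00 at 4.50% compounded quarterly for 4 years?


Compound interest earned = final amount − principal.
A = P(1 + r/n)^(nt) = $9,500.00 × (1 + 0.045/4)^(4 × 4) = $11,362.14
Interest = A − P = $11,362.14 − $9,500.00 = $1,862.14

Interest = A - P = $1,862.14


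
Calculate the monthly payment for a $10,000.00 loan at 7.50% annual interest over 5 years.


Loan payment formula: PMT = PV × r / (1 − (1 + r)^(−n))
Monthly rate r = 0.075/12 = 0.00625, n = 60 months
Denominator: 1 − (1 + 0.075/12)^(−60) = 0.311908
PMT = $10,000.00 × (0.075/12) / 0.311908
PMT = $200.38 per month

PMT = PV × r / (1-(1+r)^(-n)) = $200.38/month


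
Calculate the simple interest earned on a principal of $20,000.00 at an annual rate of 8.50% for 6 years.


Simple interest formula: I = P × r × t
I = $20,000.00 × 0.085 × 6
I = $10,200.00

I = P × r × t = $10,200.00


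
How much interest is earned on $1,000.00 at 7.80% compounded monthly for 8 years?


Compound interest earned = final amount − principal.
A = P(1 + r/n)^(nt) = $1,000.00 × (1 + 0.078/12)^(12 × 8) = $1,862.61
Interest = A − P = $1,862.61 − $1,000.00 = $862.61

Interest = A - P = $862.61


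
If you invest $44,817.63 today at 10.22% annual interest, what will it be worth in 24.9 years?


Future value formula: FV = PV × (1 + r)^t
FV = $44,817.63 × (1 + 0.1022)^24.9
FV = $44,817.63 × 11.2793514
FV = $505,513.80

FV = PV × (1 + r)^t = $505,513.80


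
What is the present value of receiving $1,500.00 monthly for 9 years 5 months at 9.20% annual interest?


Present value of an ordinary annuity: PV = PMT × (1 − (1 + r)^(−n)) / r
Monthly rate r = 0.092/12 ≈ 0.00766667, n = 113
PV = $1,500.00 × (1 − (1 + 0.092/12)^(−113)) / (0.092/12)
PV = $1,500.00 × 75.406676
PV = $113,110.01

PV = PMT × (1-(1+r)^(-n))/r = $113,110.01


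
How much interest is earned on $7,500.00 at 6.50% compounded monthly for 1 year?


Compound interest earned = final amount − principal.
A = P(1 + r/n)^(nt) = $7,500.00 × (1 + 0.065/12)^(12 × 1) = $8,002.29
Interest = A − P = $8,002.29 − $7,500.00 = $502.29

Interest = A - P = $502.29


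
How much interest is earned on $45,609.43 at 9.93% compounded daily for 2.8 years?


Compound interest earned = final amount − principal.
A = P(1 + r/n)^(nt) = $45,609.43 × (1 + 0.0993/365)^(365 × 2.8) = $60,226.75
Interest = A − P = $60,226.75 − $45,609.43 = $14,617.32

Interest = A - P = $14,617.32


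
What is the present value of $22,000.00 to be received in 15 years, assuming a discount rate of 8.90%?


Present value formula: PV = FV / (1 + r)^t
PV = $22,000.00 / (1 + 0.089)^15
PV = $22,000.00 / 3.592677
PV = $6,123.57

PV = FV / (1 + r)^t = $6,123.57


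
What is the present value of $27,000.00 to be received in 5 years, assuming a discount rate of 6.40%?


Present value formula: PV = FV / (1 + r)^t
PV = $27,000.00 / (1 + 0.064)^5
PV = $27,000.00 / 1.3636664
PV = $19,799.56

PV = FV / (1 + r)^t = $19,799.56


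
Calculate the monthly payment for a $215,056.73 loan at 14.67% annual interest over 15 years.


Loan payment formula: PMT = PV × r / (1 − (1 + r)^(−n))
Monthly rate r = 0.1467/12 = 0.012225, n = 180 months
Denominator: 1 − (1 + 0.1467/12)^(−180) = 0.887765
PMT = $215,056.73 × (0.1467/12) / 0.887765
PMT = $2,961.45 per month

PMT = PV × r / (1-(1+r)^(-n)) = $2,961.45/month


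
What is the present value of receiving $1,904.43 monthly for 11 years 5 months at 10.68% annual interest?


Present value of an ordinary annuity: PV = PMT × (1 − (1 + r)^(−n)) / r
Monthly rate r = 0.1068/12 = 0.0089, n = 137
PV = $1,904.43 × (1 − (1 + 0.1068/12)^(−137)) / (0.1068/12)
PV = $1,904.43 × 78.984858
PV = $150,421.13

PV = PMT × (1-(1+r)^(-n))/r = $150,421.13


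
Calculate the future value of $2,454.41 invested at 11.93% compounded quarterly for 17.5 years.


Compound interest formula: A = P(1 + r/n)^(nt)
A = $2,454.41 × (1 + 0.1193/4)^(4 × 17.5)
Growth factor: (1 + 0.1193/4)^70 = 7.824204
A = $2,454.41 × 7.824204
A = $19,203.80

A = P(1 + r/n)^(nt) = $19,203.80


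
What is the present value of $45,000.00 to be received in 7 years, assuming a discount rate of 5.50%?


Present value formula: PV = FV / (1 + r)^t
PV = $45,000.00 / (1 + 0.055)^7
PV = $45,000.00 / 1.454679
PV = $30,934.66

PV = FV / (1 + r)^t = $30,934.66


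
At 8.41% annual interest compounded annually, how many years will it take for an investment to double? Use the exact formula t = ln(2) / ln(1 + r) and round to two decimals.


Doubling condition: (1 + r)^t = 2
Take ln of both sides: t × ln(1 + r) = ln(2)
t = ln(2) / ln(1 + r)
t = 0.693147 / 0.080750
t = 8.58

t = ln(2) / ln(1 + r) = 8.58 years


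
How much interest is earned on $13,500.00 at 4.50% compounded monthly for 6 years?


Compound interest earned = final amount − principal.
A = P(1 + r/n)^(nt) = $13,500.00 × (1 + 0.045/12)^(12 × 6) = $17,675.59
Interest = A − P = $17,675.59 − $13,500.00 = $4,175.59

Interest = A - P = $4,175.59


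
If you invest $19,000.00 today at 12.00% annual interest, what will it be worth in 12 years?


Future value formula: FV = PV × (1 + r)^t
FV = $19,000.00 × (1 + 0.12)^12
FV = $19,000.00 × 3.895976
FV = $74,023.54

FV = PV × (1 + r)^t = $74,023.54


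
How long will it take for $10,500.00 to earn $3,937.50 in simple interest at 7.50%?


Rearrange the simple interest formula for t:
I = P × r × t  ⇒  t = I / (P × r)
t = $3,937.50 / ($10,500.00 × 0.075)
t = 5

t = I/(P×r) = 5 years
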